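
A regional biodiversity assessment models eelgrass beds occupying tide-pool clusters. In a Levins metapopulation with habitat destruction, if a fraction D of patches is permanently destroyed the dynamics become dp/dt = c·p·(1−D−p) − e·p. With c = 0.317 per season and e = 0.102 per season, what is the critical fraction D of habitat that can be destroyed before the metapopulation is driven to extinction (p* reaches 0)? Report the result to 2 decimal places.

The nontrivial equilibrium is p* = (1−D) − e/c; extinction occurs when this hits zero.
So D_crit = 1 − e/c = 1 − 0.102/0.317 = 1 − 0.3218 = 0.6782.
This equals the undisturbed p*, a classic result of Lande's extension.

0.68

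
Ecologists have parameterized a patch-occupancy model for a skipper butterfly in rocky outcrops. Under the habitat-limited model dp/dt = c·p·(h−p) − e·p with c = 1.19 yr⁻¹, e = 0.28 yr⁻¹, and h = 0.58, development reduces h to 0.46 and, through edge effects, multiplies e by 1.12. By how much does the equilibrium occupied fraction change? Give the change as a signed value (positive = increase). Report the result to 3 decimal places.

-0.148

Before: p* = h − e/c = 0.58 − 0.28/1.19 = 0.58 − 0.2353 = 0.3447.
After: c = 1.19, e = 0.3136, h = 0.46; p* = 0.46 − 0.3136/1.19 = 0.1965.
Δp* = 0.1965 − 0.3447 = -0.1482.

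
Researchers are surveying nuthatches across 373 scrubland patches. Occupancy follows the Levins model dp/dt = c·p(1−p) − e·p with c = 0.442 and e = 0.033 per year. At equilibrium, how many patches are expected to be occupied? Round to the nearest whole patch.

p* = 1 − e/c = 1 − 0.033/0.442 = 0.9253.
Expected occupied patches = N × p* = 373 × 0.9253 = 345.15 ≈ 345.

345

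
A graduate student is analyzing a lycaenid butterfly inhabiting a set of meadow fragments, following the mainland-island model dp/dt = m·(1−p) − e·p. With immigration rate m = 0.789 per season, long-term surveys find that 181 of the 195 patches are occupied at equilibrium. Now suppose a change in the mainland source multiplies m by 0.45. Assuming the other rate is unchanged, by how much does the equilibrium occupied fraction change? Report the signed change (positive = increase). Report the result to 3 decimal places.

-0.075

Observed p* = 181/195 = 0.92821.
Balance m(1−p*) = e·p* gives e = m(1−p*)/p* = 0.789×0.07179/0.92821 = 0.06102.
New p* = m/(m+e) = 0.35505/(0.35505+0.06102) = 0.85334.
Δp* = 0.85334 − 0.92821 = -0.07487.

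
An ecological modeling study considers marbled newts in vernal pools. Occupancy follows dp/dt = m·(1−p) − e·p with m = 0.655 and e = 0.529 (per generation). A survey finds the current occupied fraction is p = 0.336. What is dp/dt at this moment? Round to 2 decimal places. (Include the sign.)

0.26

Colonization term: m·(1−p) = 0.655×0.6640 = 0.43492.
Extinction term: e·p = 0.17774.
dp/dt = 0.43492 − 0.17774 = 0.25718.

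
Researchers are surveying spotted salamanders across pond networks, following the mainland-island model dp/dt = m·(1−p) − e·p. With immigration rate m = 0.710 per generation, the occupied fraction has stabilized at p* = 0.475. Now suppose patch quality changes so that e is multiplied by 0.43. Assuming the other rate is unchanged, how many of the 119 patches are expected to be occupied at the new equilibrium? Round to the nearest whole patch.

81

Balance m(1−p*) = e·p* gives e = m(1−p*)/p* = 0.710×0.52500/0.47500 = 0.78474.
New p* = m/(m+e) = 0.71000/(0.71000+0.33744) = 0.67784.
Expected occupied = 119 × 0.67784 = 80.66 ≈ 81.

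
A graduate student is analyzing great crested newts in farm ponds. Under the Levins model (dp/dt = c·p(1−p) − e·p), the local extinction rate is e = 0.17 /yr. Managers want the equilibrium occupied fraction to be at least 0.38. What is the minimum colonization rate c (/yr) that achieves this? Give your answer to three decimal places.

p* = 1 − e/c ≥ 0.38 requires e/c ≤ 0.6200, i.e. c ≥ e/0.6200.
c_min = 0.17/0.6200 = 0.2742.

0.274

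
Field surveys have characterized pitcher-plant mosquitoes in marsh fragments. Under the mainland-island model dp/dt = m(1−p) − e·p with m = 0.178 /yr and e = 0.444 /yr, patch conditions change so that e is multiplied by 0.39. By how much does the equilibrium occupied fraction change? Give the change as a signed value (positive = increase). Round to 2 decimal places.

0.22

Before: p* = 0.178/(0.178+0.444) = 0.2862.
After: m = 0.178, e = 0.17316; p* = 0.178/0.3512 = 0.5069.
Δp* = 0.5069 − 0.2862 = +0.2207.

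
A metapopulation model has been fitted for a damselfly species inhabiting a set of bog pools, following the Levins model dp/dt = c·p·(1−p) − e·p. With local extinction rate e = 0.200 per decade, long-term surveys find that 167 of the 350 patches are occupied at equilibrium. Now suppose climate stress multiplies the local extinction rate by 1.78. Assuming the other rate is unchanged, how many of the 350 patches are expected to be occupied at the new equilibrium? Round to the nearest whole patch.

Observed p* = 167/350 = 0.47714.
Balance c(1−p*) = e gives c = e/(1 − 0.47714) = 0.200/0.52286 = 0.38251.
New p* = 1 − e/c = 1 − 0.35600/0.38251 = 0.06931.
Expected occupied = 350 × 0.06931 = 24.26 ≈ 24.

24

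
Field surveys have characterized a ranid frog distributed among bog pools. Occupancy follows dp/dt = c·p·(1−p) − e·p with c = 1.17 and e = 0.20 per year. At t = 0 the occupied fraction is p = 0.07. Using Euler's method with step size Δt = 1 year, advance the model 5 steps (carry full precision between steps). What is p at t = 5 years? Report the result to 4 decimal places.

Update rule: p ← p + [c·p·(1−p) − e·p]·Δt with Δt = 1.
  1  |  dp/dt·Δt = +0.062167  |  p_1 = 0.132167
  2  |  dp/dt·Δt = +0.107764  |  p_2 = 0.239931
  3  |  dp/dt·Δt = +0.165380  |  p_3 = 0.405311
  4  |  dp/dt·Δt = +0.200948  |  p_4 = 0.606259
  5  |  dp/dt·Δt = +0.158038  |  p_5 = 0.764297

0.7643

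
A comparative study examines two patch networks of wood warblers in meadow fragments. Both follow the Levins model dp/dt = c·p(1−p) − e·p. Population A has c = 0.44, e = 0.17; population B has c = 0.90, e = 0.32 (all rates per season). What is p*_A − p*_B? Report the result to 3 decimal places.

A: p*_A = 1 − 0.17/0.44 = 0.6136.
B: p*_B = 1 − 0.32/0.90 = 0.6444.
p*_A − p*_B = 0.6136 − 0.6444 = -0.0308.

-0.031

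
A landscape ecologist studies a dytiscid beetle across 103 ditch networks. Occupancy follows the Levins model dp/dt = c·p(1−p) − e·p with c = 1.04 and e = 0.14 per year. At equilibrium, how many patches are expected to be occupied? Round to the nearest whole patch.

89

p* = 1 − e/c = 1 − 0.14/1.04 = 0.8654.
Expected occupied patches = N × p* = 103 × 0.8654 = 89.13 ≈ 89.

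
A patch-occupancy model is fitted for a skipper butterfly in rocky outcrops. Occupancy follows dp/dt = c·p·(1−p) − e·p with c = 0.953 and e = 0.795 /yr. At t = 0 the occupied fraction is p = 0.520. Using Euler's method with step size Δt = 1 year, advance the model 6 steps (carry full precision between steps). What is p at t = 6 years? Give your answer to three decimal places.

Update rule: p ← p + [c·p·(1−p) − e·p]·Δt with Δt = 1.
p: 0.52000 → 0.34447  (Δp = -0.17553)
p: 0.34447 → 0.28581  (Δp = -0.05866)
p: 0.28581 → 0.25312  (Δp = -0.03269)
p: 0.25312 → 0.23206  (Δp = -0.02107)
p: 0.23206 → 0.21740  (Δp = -0.01465)
p: 0.21740 → 0.20671  (Δp = -0.01069)

0.207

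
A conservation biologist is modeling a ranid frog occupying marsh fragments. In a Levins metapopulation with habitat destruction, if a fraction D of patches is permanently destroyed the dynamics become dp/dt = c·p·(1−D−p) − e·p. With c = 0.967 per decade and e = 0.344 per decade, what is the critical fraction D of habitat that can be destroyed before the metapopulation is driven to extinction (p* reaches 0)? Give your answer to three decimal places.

The nontrivial equilibrium is p* = (1−D) − e/c; extinction occurs when this hits zero.
So D_crit = 1 − e/c = 1 − 0.344/0.967 = 1 − 0.3557 = 0.6443.
Note this equals the original equilibrium occupancy — the Levins extinction-debt result.

0.644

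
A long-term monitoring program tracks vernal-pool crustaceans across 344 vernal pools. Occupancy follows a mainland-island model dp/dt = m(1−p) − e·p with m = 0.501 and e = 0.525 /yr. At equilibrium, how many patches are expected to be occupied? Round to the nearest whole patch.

168

p* = m/(m+e) = 0.501/1.0260 = 0.4883.
Expected occupied patches = N × p* = 344 × 0.4883 = 167.98 ≈ 168.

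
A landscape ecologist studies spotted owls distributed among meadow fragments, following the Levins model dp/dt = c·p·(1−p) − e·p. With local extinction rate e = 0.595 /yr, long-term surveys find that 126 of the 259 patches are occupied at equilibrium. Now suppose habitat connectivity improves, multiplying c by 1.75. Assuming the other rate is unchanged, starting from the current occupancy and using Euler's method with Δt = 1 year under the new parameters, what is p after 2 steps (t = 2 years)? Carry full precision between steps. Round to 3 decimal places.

0.708

Observed p* = 126/259 = 0.48649.
Balance c(1−p*) = e gives c = e/(1 − 0.48649) = 0.595/0.51351 = 1.15868.
Starting from p₀ = 0.48649; update p ← p + (dp/dt)·Δt with the new parameters.
t = 1: p = 0.48649 + (+0.21709) = 0.70358
t = 2: p = 0.70358 + (+0.00426) = 0.70784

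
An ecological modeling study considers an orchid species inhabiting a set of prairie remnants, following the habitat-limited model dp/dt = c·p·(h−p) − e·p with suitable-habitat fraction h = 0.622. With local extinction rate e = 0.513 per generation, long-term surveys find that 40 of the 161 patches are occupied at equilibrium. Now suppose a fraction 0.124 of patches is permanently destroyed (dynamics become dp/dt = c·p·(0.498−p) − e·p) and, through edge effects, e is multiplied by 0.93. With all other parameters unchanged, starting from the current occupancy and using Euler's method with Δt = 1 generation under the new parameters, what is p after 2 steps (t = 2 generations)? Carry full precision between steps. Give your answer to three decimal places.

Observed p* = 40/161 = 0.24845.
Balance c(h−p*) = e gives c = e/(0.622 − 0.24845) = 0.513/0.37355 = 1.37330.
Starting from p₀ = 0.24845; update p ← p + (dp/dt)·Δt with the new parameters.
p: 0.24845 → 0.21506  (Δp = -0.03339)
p: 0.21506 → 0.19602  (Δp = -0.01904)

0.196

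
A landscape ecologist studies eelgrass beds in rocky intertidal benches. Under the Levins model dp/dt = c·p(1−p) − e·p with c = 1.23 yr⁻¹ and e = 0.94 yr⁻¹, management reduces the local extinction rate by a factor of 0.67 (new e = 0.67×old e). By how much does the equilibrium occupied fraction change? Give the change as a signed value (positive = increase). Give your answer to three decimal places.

Before: p* = 1 − 0.94/1.23 = 0.2358.
After the change, c = 1.23, e = 0.6298, so p* = 1 − 0.6298/1.23 = 0.4880.
Δp* = 0.4880 − 0.2358 = +0.2522.

0.252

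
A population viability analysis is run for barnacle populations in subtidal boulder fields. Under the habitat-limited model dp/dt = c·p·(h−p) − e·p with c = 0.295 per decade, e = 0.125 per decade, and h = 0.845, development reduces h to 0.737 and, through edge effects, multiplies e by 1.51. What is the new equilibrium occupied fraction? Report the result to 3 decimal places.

0.097

Before: p* = h − e/c = 0.845 − 0.125/0.295 = 0.845 − 0.4237 = 0.4213.
After: c = 0.295, e = 0.18875, h = 0.737; p* = 0.737 − 0.18875/0.295 = 0.0972.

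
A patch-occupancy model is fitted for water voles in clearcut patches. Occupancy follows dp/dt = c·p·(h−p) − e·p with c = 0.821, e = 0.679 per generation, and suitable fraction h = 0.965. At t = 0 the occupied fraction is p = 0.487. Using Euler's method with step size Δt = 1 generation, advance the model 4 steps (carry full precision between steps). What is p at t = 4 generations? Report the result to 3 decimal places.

Update rule: p ← p + [c·p·(h−p) − e·p]·Δt with Δt = 1.
  1  |  dp/dt·Δt = -0.139556  |  p_1 = 0.347444
  2  |  dp/dt·Δt = -0.059756  |  p_2 = 0.287688
  3  |  dp/dt·Δt = -0.035365  |  p_3 = 0.252324
  4  |  dp/dt·Δt = -0.023691  |  p_4 = 0.228632

0.229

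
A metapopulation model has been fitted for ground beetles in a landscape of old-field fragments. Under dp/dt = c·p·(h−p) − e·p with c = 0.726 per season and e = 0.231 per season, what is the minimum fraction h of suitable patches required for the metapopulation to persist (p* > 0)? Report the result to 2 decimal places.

p* = h − e/c is positive only when h > e/c.
h_min = e/c = 0.231/0.726 = 0.3182.

0.32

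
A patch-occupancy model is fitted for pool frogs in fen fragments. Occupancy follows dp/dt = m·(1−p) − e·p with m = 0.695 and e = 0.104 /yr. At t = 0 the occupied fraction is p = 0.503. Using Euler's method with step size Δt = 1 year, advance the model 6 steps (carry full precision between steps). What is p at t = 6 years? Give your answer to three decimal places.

0.870

Update rule: p ← p + [m·(1−p) − e·p]·Δt with Δt = 1.
p: 0.50300 → 0.79610  (Δp = +0.29310)
p: 0.79610 → 0.85502  (Δp = +0.05891)
p: 0.85502 → 0.86686  (Δp = +0.01184)
p: 0.86686 → 0.86924  (Δp = +0.00238)
p: 0.86924 → 0.86972  (Δp = +0.00048)
p: 0.86972 → 0.86981  (Δp = +0.00010)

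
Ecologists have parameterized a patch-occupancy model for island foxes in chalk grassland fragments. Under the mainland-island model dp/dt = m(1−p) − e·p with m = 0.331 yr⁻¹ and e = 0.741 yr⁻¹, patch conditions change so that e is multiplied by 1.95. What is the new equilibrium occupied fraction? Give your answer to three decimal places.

0.186

Before: p* = 0.331/(0.331+0.741) = 0.3088.
After: m = 0.331, e = 1.44495; p* = 0.331/1.7759 = 0.1864.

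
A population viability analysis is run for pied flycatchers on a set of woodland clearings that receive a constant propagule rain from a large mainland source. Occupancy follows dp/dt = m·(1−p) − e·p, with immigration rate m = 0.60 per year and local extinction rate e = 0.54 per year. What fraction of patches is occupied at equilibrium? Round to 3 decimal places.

0.526

At equilibrium the propagule rain into empty patches balances local extinction: m(1−p*) = e·p*.
p* = m/(m+e) = 0.60/(0.60+0.54) = 0.60/1.1400 = 0.5263.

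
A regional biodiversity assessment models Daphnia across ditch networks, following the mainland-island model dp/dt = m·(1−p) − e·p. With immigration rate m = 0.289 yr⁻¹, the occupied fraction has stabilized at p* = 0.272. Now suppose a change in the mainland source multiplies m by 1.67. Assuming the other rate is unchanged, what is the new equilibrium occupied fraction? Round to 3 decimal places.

Balance m(1−p*) = e·p* gives e = m(1−p*)/p* = 0.289×0.72800/0.27200 = 0.77350.
New p* = m/(m+e) = 0.48263/(0.48263+0.77350) = 0.38422.

0.384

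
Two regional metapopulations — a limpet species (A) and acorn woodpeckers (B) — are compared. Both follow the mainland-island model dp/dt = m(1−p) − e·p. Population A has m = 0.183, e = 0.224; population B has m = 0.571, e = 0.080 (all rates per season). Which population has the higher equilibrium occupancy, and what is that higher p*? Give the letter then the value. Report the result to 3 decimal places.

B, 0.877

A: p*_A = m/(m+e) = 0.183/0.4070 = 0.4496.
B: p*_B = 0.571/0.6510 = 0.8771.
B is higher at 0.8771.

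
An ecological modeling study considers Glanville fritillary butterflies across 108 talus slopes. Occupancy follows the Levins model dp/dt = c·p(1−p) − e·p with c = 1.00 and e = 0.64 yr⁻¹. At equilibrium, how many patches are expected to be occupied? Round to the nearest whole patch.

39

p* = 1 − e/c = 1 − 0.64/1.00 = 0.3600.
Expected occupied patches = N × p* = 108 × 0.3600 = 38.88 ≈ 39.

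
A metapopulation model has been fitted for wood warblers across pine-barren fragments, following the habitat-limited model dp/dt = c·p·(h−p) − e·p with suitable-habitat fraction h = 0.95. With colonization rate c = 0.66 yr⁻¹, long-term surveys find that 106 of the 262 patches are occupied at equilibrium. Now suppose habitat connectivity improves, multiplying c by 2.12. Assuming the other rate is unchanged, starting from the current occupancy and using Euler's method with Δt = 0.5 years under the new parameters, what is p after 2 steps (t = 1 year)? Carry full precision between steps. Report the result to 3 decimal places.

Observed p* = 106/262 = 0.40458.
Balance c(h−p*) = e gives e = 0.66×(0.95 − 0.40458) = 0.35998.
Starting from p₀ = 0.40458; update p ← p + (dp/dt)·Δt with the new parameters.
  1  |  dp/dt·Δt = +0.081558  |  p_1 = 0.486138
  2  |  dp/dt·Δt = +0.070261  |  p_2 = 0.556399

0.556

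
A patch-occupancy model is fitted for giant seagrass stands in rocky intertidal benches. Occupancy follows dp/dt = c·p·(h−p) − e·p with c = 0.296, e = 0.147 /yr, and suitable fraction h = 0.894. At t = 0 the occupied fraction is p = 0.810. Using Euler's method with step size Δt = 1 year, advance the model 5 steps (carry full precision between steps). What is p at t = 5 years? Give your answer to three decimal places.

Update rule: p ← p + [c·p·(h−p) − e·p]·Δt with Δt = 1.
p: 0.81000 → 0.71107  (Δp = -0.09893)
p: 0.71107 → 0.64505  (Δp = -0.06602)
p: 0.64505 → 0.59776  (Δp = -0.04729)
p: 0.59776 → 0.56230  (Δp = -0.03545)
p: 0.56230 → 0.53485  (Δp = -0.02745)

0.535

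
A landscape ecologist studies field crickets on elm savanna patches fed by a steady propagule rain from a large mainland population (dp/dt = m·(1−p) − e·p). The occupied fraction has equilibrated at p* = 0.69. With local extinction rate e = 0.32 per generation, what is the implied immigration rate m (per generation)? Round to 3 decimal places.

At equilibrium m(1−p*) = e·p*, so m = e·p*/(1−p*).
m = 0.32 × 0.69 / 0.3100 = 0.2208/0.3100 = 0.7123.

0.712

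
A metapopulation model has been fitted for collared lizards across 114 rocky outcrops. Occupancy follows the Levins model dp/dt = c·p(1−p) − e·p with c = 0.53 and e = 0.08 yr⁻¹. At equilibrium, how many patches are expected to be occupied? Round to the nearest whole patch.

97

p* = 1 − e/c = 1 − 0.08/0.53 = 0.8491.
Expected occupied patches = N × p* = 114 × 0.8491 = 96.79 ≈ 97.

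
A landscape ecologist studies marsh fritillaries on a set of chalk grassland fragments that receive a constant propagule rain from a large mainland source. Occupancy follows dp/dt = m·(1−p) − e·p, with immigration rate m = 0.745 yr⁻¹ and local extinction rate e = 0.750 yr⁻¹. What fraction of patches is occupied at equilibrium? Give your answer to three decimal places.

At equilibrium the propagule rain into empty patches balances local extinction: m(1−p*) = e·p*.
p* = m/(m+e) = 0.745/(0.745+0.750) = 0.745/1.4950 = 0.4983.

0.498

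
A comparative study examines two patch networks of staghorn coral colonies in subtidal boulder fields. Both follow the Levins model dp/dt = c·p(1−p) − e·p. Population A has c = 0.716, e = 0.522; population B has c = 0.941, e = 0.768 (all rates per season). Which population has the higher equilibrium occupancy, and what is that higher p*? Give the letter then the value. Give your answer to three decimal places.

A, 0.271

A: p*_A = 1 − 0.522/0.716 = 0.2709.
B: p*_B = 1 − 0.768/0.941 = 0.1838.
A is higher at 0.2709.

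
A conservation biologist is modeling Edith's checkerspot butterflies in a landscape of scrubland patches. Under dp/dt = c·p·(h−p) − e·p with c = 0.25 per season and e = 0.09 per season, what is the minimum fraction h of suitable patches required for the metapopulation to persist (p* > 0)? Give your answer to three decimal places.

p* = h − e/c is positive only when h > e/c.
h_min = e/c = 0.09/0.25 = 0.3600.

0.360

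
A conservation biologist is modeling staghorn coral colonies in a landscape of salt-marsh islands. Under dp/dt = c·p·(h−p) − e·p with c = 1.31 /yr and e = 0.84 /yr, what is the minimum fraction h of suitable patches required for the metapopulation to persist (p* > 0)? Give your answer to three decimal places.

0.641

p* = h − e/c is positive only when h > e/c.
h_min = e/c = 0.84/1.31 = 0.6412.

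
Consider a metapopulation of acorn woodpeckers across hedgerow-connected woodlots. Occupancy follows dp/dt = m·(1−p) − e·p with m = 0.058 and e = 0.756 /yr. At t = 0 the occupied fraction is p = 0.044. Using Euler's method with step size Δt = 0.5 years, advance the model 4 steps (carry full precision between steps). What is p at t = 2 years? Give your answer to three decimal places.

Update rule: p ← p + [m·(1−p) − e·p]·Δt with Δt = 0.5.
step 1: Δp = +0.01109, p = 0.05509
step 2: Δp = +0.00658, p = 0.06167
step 3: Δp = +0.00390, p = 0.06557
step 4: Δp = +0.00231, p = 0.06788

0.068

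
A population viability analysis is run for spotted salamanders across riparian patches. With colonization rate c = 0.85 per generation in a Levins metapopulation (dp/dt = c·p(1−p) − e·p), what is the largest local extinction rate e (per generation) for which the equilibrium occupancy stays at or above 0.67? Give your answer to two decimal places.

0.28

1 − e/c ≥ 0.67 ⇒ e ≤ c(1 − 0.67) = 0.85 × 0.3300.
e_max = 0.2805.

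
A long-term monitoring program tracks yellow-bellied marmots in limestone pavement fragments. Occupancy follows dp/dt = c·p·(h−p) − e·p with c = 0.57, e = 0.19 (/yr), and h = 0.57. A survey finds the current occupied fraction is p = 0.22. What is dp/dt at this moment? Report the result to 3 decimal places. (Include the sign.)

Colonization term: c·p·(h−p) = 0.57×0.22×0.3500 = 0.04389.
Extinction term: e·p = 0.04180.
dp/dt = 0.04389 − 0.04180 = 0.00209.

0.002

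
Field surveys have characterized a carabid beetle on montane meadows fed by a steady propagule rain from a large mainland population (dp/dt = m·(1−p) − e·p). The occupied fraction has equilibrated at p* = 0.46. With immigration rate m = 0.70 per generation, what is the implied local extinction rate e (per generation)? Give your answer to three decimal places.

At equilibrium m(1−p*) = e·p*, so e = m(1−p*)/p*.
e = 0.70 × 0.5400 / 0.46 = 0.8217.

0.822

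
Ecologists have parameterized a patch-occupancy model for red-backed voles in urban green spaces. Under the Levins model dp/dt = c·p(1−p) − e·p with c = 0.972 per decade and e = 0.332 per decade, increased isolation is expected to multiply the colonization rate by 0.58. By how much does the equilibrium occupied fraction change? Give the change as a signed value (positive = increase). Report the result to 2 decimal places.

Before: p* = 1 − 0.332/0.972 = 0.6584.
After the change, c = 0.56376, e = 0.332, so p* = 1 − 0.332/0.56376 = 0.4111.
Δp* = 0.4111 − 0.6584 = -0.2473.

-0.25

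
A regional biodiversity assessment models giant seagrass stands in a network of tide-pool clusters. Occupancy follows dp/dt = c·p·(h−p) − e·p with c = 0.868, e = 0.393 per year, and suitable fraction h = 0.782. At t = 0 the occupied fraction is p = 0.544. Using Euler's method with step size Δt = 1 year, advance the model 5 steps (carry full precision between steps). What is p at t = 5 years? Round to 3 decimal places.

Update rule: p ← p + [c·p·(h−p) − e·p]·Δt with Δt = 1.
  1  |  dp/dt·Δt = -0.101410  |  p_1 = 0.442590
  2  |  dp/dt·Δt = -0.043547  |  p_2 = 0.399042
  3  |  dp/dt·Δt = -0.024179  |  p_3 = 0.374863
  4  |  dp/dt·Δt = -0.014847  |  p_4 = 0.360017
  5  |  dp/dt·Δt = -0.009619  |  p_5 = 0.350398

0.350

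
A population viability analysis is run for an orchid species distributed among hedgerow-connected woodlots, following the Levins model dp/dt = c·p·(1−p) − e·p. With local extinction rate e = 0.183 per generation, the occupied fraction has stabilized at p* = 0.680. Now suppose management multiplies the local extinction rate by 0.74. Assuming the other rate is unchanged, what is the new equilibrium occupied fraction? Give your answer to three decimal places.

Balance c(1−p*) = e gives c = e/(1 − 0.68000) = 0.183/0.32000 = 0.57188.
New p* = 1 − e/c = 1 − 0.13542/0.57188 = 0.76320.

0.763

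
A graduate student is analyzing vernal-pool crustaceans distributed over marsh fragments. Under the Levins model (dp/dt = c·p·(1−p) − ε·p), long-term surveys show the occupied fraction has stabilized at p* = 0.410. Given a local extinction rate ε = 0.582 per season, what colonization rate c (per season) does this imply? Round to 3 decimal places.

0.986

At equilibrium c(1−p*) = ε, so c = ε/(1−p*).
c = 0.582/(1 − 0.410) = 0.582/0.5900 = 0.9864.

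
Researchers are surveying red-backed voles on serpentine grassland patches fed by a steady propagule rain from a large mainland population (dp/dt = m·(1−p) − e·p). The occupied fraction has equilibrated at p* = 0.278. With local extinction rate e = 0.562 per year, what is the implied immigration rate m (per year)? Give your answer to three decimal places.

0.216

At equilibrium m(1−p*) = e·p*, so m = e·p*/(1−p*).
m = 0.562 × 0.278 / 0.7220 = 0.1562/0.7220 = 0.2164.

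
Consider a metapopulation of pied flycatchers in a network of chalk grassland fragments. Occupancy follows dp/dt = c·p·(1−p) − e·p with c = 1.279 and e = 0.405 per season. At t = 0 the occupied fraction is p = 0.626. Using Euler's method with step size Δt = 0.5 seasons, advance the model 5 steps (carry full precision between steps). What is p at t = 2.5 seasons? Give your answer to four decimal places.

0.6796

Update rule: p ← p + [c·p·(1−p) − e·p]·Δt with Δt = 0.5.
step 1: Δp = +0.02296, p = 0.64896
step 2: Δp = +0.01427, p = 0.66323
step 3: Δp = +0.00853, p = 0.67176
step 4: Δp = +0.00498, p = 0.67674
step 5: Δp = +0.00286, p = 0.67960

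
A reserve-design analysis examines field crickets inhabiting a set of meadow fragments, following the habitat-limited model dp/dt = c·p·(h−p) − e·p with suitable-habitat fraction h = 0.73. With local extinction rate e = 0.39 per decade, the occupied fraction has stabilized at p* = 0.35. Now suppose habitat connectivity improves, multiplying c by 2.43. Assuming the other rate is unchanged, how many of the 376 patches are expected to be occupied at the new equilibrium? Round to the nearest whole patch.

Balance c(h−p*) = e gives c = e/(0.73 − 0.35000) = 0.39/0.38000 = 1.02632.
New p* = 0.73 − e/c = 0.73 − 0.39000/2.49396 = 0.57362.
Expected occupied = 376 × 0.57362 = 215.68 ≈ 216.

216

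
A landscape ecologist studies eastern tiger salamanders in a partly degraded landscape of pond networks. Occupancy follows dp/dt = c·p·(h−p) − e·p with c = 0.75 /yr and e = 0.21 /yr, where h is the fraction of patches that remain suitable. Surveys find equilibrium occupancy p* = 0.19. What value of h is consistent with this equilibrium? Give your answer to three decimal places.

0.470

At equilibrium c(h−p*) = e, so h = p* + e/c.
h = 0.19 + 0.21/0.75 = 0.19 + 0.2800 = 0.4700.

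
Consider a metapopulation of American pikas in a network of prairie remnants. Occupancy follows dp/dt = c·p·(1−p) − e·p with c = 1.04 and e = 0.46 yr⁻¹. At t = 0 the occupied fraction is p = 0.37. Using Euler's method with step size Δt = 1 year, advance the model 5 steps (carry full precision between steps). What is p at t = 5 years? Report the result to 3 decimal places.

Update rule: p ← p + [c·p·(1−p) − e·p]·Δt with Δt = 1.
t = 1: p = 0.37000 + (+0.07222) = 0.44222
t = 2: p = 0.44222 + (+0.05311) = 0.49533
t = 3: p = 0.49533 + (+0.03213) = 0.52746
t = 4: p = 0.52746 + (+0.01659) = 0.54404
t = 5: p = 0.54404 + (+0.00772) = 0.55177

0.552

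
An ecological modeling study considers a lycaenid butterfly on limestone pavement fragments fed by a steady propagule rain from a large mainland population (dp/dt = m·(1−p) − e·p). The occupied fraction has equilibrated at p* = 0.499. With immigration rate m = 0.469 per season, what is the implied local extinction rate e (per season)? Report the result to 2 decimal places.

At equilibrium m(1−p*) = e·p*, so e = m(1−p*)/p*.
e = 0.469 × 0.5010 / 0.499 = 0.4709.

0.47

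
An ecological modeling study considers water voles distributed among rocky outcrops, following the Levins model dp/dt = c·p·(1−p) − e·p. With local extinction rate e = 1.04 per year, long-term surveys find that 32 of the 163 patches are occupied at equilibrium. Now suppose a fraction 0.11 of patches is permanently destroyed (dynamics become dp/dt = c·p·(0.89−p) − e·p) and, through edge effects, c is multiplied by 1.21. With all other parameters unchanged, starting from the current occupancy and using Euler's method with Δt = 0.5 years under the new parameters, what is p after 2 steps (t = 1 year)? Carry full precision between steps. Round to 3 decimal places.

Observed p* = 32/163 = 0.19632.
Balance c(1−p*) = e gives c = e/(1 − 0.19632) = 1.04/0.80368 = 1.29405.
Starting from p₀ = 0.19632; update p ← p + (dp/dt)·Δt with the new parameters.
step 1: Δp = +0.00453, p = 0.20085
step 2: Δp = +0.00392, p = 0.20477

0.205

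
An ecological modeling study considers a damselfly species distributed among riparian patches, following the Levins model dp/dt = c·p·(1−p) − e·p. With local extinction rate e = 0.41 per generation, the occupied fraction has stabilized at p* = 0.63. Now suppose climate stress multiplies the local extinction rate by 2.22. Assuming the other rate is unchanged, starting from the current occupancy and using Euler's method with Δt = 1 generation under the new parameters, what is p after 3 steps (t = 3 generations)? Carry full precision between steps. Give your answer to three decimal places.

0.241

Balance c(1−p*) = e gives c = e/(1 − 0.63000) = 0.41/0.37000 = 1.10811.
Starting from p₀ = 0.63000; update p ← p + (dp/dt)·Δt with the new parameters.
step 1: Δp = -0.31513, p = 0.31487
step 2: Δp = -0.04755, p = 0.26733
step 3: Δp = -0.02628, p = 0.24104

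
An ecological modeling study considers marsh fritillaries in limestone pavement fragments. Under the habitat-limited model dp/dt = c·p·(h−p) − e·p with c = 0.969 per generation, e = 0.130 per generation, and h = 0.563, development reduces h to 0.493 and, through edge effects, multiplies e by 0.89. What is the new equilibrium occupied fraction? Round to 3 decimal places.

Before: p* = h − e/c = 0.563 − 0.130/0.969 = 0.563 − 0.1342 = 0.4288.
After: c = 0.969, e = 0.1157, h = 0.493; p* = 0.493 − 0.1157/0.969 = 0.3736.

0.374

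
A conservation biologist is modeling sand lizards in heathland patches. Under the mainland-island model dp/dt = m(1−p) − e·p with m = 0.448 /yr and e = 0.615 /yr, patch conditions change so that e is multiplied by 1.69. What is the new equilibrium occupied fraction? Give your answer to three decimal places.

Before: p* = 0.448/(0.448+0.615) = 0.4214.
After: m = 0.448, e = 1.03935; p* = 0.448/1.4873 = 0.3012.

0.301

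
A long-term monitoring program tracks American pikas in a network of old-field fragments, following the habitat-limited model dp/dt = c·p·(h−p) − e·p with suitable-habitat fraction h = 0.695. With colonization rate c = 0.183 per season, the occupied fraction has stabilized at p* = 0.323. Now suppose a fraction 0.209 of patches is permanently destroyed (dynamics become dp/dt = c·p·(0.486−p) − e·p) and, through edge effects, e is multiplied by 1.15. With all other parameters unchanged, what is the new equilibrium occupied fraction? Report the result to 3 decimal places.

Balance c(h−p*) = e gives e = 0.183×(0.695 − 0.32300) = 0.06808.
New p* = 0.486 − e/c = 0.486 − 0.07829/0.18300 = 0.05819.

0.058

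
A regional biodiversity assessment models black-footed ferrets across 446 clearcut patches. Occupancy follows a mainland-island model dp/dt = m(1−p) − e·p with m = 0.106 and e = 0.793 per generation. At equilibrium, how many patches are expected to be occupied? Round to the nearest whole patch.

p* = m/(m+e) = 0.106/0.8990 = 0.1179.
Expected occupied patches = N × p* = 446 × 0.1179 = 52.59 ≈ 53.

53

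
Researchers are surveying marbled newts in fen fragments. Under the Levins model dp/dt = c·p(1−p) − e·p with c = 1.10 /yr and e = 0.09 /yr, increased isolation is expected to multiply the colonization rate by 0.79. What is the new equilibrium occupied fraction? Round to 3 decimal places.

Before: p* = 1 − 0.09/1.10 = 0.9182.
After the change, c = 0.869, e = 0.09, so p* = 1 − 0.09/0.869 = 0.8964.

0.896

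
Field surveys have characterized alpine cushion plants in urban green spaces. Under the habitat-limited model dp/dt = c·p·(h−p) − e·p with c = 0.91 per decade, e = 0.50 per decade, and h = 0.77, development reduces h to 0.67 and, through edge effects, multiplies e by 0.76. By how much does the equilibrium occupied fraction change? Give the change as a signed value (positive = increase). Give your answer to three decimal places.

Before: p* = h − e/c = 0.77 − 0.50/0.91 = 0.77 − 0.5495 = 0.2205.
After: c = 0.91, e = 0.38, h = 0.67; p* = 0.67 − 0.38/0.91 = 0.2524.
Δp* = 0.2524 − 0.2205 = +0.0319.

0.032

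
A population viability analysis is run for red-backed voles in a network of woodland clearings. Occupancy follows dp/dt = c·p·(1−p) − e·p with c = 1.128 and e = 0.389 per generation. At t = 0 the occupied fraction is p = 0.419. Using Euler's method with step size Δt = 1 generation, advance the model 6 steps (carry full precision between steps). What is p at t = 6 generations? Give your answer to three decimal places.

0.655

Update rule: p ← p + [c·p·(1−p) − e·p]·Δt with Δt = 1.
step 1: Δp = +0.11161, p = 0.53061
step 2: Δp = +0.07454, p = 0.60514
step 3: Δp = +0.03413, p = 0.63927
step 4: Δp = +0.01144, p = 0.65072
step 5: Δp = +0.00325, p = 0.65396
step 6: Δp = +0.00087, p = 0.65483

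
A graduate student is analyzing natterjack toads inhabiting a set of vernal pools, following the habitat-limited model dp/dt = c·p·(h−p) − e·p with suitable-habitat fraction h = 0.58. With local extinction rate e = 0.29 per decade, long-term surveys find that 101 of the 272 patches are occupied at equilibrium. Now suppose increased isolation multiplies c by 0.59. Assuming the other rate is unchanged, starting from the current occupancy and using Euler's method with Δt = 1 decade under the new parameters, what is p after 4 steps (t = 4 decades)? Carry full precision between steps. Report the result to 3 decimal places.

0.269

Observed p* = 101/272 = 0.37132.
Balance c(h−p*) = e gives c = e/(0.58 − 0.37132) = 0.29/0.20868 = 1.38971.
Starting from p₀ = 0.37132; update p ← p + (dp/dt)·Δt with the new parameters.
step 1: Δp = -0.04415, p = 0.32717
step 2: Δp = -0.02706, p = 0.30012
step 3: Δp = -0.01816, p = 0.28195
step 4: Δp = -0.01286, p = 0.26909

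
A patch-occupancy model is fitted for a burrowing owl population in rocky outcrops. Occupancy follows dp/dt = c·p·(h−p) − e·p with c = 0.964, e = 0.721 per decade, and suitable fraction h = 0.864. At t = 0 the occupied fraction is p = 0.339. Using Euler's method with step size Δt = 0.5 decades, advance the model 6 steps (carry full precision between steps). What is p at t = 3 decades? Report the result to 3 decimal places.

0.212

Update rule: p ← p + [c·p·(h−p) − e·p]·Δt with Δt = 0.5.
step 1: Δp = -0.03643, p = 0.30257
step 2: Δp = -0.02720, p = 0.27538
step 3: Δp = -0.02114, p = 0.25423
step 4: Δp = -0.01693, p = 0.23730
step 5: Δp = -0.01387, p = 0.22344
step 6: Δp = -0.01156, p = 0.21187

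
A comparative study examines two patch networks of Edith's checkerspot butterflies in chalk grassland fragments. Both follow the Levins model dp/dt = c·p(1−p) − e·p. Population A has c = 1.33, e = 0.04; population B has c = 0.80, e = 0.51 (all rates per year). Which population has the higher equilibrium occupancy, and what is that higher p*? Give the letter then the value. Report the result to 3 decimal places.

A, 0.970

A: p*_A = 1 − 0.04/1.33 = 0.9699.
B: p*_B = 1 − 0.51/0.80 = 0.3625.
A is higher at 0.9699.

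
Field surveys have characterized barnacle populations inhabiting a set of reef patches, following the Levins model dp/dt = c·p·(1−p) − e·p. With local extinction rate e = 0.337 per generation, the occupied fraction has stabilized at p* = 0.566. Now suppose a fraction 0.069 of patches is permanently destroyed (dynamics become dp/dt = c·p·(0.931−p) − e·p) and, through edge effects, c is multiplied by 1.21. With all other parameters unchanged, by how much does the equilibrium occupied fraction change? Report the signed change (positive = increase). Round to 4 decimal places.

Balance c(1−p*) = e gives c = e/(1 − 0.56600) = 0.337/0.43400 = 0.77650.
New p* = 0.931 − e/c = 0.931 − 0.33700/0.93956 = 0.57232.
Δp* = 0.57232 − 0.56600 = +0.00632.

0.0063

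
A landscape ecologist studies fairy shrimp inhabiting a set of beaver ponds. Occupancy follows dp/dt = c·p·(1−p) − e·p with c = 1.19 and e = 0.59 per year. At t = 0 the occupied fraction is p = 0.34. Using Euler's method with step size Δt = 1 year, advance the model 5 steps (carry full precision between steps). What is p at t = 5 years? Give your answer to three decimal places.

0.500

Update rule: p ← p + [c·p·(1−p) − e·p]·Δt with Δt = 1.
t = 1: p = 0.34000 + (+0.06644) = 0.40644
t = 2: p = 0.40644 + (+0.04729) = 0.45372
t = 3: p = 0.45372 + (+0.02726) = 0.48098
t = 4: p = 0.48098 + (+0.01329) = 0.49427
t = 5: p = 0.49427 + (+0.00584) = 0.50011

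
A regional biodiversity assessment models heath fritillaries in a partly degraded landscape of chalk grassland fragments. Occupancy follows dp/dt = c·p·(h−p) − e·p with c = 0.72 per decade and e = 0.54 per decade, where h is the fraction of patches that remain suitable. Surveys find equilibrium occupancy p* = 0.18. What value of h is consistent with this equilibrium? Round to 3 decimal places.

At equilibrium c(h−p*) = e, so h = p* + e/c.
h = 0.18 + 0.54/0.72 = 0.18 + 0.7500 = 0.9300.

0.930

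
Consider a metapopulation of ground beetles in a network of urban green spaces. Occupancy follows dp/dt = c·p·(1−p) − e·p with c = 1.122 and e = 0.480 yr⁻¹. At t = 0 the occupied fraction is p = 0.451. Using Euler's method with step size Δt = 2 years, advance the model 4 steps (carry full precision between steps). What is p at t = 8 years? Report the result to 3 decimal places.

0.572

Update rule: p ← p + [c·p·(1−p) − e·p]·Δt with Δt = 2.
p: 0.45100 → 0.57365  (Δp = +0.12265)
p: 0.57365 → 0.57177  (Δp = -0.00188)
p: 0.57177 → 0.57231  (Δp = +0.00054)
p: 0.57231 → 0.57216  (Δp = -0.00015)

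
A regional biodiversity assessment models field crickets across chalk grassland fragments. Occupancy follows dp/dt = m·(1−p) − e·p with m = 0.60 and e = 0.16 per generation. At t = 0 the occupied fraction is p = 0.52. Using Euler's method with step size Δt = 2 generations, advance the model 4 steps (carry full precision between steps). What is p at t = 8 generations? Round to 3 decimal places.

0.770

Update rule: p ← p + [m·(1−p) − e·p]·Δt with Δt = 2.
t = 2: p = 0.52000 + (+0.40960) = 0.92960
t = 4: p = 0.92960 + (-0.21299) = 0.71661
t = 6: p = 0.71661 + (+0.11076) = 0.82736
t = 8: p = 0.82736 + (-0.05759) = 0.76977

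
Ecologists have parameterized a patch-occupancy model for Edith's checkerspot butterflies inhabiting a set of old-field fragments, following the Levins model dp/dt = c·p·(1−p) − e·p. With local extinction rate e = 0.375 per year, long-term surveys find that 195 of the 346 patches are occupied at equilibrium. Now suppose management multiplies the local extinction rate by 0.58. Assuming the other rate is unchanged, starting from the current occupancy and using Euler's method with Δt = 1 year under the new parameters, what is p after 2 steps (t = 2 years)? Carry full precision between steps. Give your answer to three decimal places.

Observed p* = 195/346 = 0.56358.
Balance c(1−p*) = e gives c = e/(1 − 0.56358) = 0.375/0.43642 = 0.85927.
Starting from p₀ = 0.56358; update p ← p + (dp/dt)·Δt with the new parameters.
t = 1: p = 0.56358 + (+0.08876) = 0.65235
t = 2: p = 0.65235 + (+0.05299) = 0.70534

0.705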